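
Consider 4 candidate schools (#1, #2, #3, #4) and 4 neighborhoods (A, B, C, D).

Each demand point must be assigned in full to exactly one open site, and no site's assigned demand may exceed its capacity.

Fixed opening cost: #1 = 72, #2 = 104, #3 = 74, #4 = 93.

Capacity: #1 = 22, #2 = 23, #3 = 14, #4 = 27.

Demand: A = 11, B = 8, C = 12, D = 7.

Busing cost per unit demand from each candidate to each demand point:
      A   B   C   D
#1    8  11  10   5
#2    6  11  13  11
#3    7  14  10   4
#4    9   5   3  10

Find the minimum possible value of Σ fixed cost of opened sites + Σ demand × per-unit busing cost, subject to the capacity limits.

Open {#1, #4}; cheapest assignment that respects the capacities:
  #1 (cap 22, load 18): A, D — cost 11×8 + 7×5 = 123
  #4 (cap 27, load 20): B, C — cost 8×5 + 12×3 = 76
  Shipping 199, fixed 165 → total 364.
  Any other capacity-feasible assignment to {#1, #4} ships for at least 199.
Compare {#3, #4}: its best feasible assignment gives total 390.
Compare {#2, #4}: its best feasible assignment gives total 409.
Every other set of open sites that can feasibly serve all demand totals ≥ 390 even under its best assignment. Minimum: 364.

364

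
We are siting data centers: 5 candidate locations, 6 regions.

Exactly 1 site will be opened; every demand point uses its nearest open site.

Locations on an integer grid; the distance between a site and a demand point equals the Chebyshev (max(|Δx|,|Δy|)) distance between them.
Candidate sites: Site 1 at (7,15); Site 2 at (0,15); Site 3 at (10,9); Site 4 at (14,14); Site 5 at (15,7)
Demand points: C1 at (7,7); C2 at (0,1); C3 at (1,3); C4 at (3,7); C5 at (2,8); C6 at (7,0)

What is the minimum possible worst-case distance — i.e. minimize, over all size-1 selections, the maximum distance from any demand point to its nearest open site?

10

Open {Site 3}.
  Farthest demand point is C2 at distance 10 (to Site 3); all others are ≤ 10.
With {Site 4} the worst case is 14.
With {Site 1} the worst case is 15.
No size-1 selection achieves below 10.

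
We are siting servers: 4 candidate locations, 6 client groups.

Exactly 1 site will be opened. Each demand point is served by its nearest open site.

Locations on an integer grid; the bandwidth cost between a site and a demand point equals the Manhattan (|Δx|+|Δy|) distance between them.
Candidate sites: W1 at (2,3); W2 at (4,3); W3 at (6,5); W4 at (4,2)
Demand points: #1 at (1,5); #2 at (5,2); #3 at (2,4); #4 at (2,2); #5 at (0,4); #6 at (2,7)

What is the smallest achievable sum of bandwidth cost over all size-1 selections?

Open {W1}.
  #1→W1 3, #2→W1 4, #3→W1 1, #4→W1 1, #5→W1 3, #6→W1 4  ⇒ total 16.
Compare {W2}: total 24.
Compare {W4}: total 26.
No size-1 selection does better; minimum is 16.

16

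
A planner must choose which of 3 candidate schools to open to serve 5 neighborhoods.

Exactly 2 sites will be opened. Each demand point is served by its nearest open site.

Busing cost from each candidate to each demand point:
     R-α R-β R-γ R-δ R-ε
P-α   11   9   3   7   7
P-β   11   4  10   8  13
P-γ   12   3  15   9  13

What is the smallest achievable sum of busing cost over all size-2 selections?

31

Open {P-α, P-γ}.
  R-α→P-α 11, R-β→P-γ 3, R-γ→P-α 3, R-δ→P-α 7, R-ε→P-α 7  ⇒ total 31.
Compare {P-α, P-β}: total 32.
Compare {P-β, P-γ}: total 45.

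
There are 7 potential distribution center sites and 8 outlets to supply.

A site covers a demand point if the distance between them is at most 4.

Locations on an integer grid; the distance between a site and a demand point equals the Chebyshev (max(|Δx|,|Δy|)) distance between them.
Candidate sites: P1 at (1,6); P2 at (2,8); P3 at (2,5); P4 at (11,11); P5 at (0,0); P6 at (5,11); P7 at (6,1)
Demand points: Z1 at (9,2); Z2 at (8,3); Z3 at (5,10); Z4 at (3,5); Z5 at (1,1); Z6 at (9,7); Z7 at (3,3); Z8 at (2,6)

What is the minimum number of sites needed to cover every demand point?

3

Coverage sets (demand points within 4 of each site):
  P1: {Z3, Z4, Z7, Z8}
  P2: {Z3, Z4, Z8}
  P3: {Z4, Z5, Z7, Z8}
  P4: {Z6}
  P5: {Z5, Z7}
  P6: {Z3, Z6}
  P7: {Z1, Z2, Z4, Z7}
No 2 sites suffice: every size-2 union leaves at least one demand point uncovered.
But {P3, P6, P7} covers everything, so the minimum is 3.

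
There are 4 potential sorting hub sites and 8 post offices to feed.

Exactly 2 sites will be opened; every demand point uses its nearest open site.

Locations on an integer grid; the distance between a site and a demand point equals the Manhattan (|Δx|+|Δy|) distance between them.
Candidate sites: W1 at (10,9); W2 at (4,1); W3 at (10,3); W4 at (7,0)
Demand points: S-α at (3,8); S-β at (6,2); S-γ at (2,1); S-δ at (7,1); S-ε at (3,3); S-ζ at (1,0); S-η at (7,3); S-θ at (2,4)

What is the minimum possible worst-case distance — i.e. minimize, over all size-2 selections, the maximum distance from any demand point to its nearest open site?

Open {W1, W2}.
  Farthest demand point is S-α at distance 8 (to W1); all others are ≤ 8.
With {W2, W3} the worst case is 8.
With {W2, W4} the worst case is 8.
No size-2 selection achieves below 8.

8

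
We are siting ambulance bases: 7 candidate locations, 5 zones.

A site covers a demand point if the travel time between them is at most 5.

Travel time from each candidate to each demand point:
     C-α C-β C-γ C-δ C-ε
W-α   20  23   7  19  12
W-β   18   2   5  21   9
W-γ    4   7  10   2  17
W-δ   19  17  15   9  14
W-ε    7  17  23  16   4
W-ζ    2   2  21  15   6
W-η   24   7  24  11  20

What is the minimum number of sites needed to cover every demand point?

Coverage sets (demand points within 5 of each site):
  W-α: {}
  W-β: {C-β, C-γ}
  W-γ: {C-α, C-δ}
  W-δ: {}
  W-ε: {C-ε}
  W-ζ: {C-α, C-β}
  W-η: {}
No 2 sites suffice: every size-2 union leaves at least one demand point uncovered.
But {W-β, W-γ, W-ε} covers everything, so the minimum is 3.

3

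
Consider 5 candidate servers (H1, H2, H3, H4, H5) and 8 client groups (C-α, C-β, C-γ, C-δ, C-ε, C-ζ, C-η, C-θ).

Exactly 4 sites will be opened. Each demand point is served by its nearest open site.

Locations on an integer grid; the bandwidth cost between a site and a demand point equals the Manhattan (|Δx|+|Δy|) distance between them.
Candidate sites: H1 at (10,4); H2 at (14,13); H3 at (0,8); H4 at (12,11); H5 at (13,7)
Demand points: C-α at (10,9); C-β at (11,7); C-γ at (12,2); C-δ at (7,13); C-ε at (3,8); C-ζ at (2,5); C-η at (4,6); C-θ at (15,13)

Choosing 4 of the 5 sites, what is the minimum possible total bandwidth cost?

33

Open {H1, H2, H3, H5}.
  C-α→H1 5, C-β→H5 2, C-γ→H1 4, C-δ→H2 7, C-ε→H3 3, C-ζ→H3 5, C-η→H3 6, C-θ→H2 1  ⇒ total 33.
Compare {H1, H2, H3, H4}: total 34.
Compare {H2, H3, H4, H5}: total 34.
No size-4 selection does better; minimum is 33.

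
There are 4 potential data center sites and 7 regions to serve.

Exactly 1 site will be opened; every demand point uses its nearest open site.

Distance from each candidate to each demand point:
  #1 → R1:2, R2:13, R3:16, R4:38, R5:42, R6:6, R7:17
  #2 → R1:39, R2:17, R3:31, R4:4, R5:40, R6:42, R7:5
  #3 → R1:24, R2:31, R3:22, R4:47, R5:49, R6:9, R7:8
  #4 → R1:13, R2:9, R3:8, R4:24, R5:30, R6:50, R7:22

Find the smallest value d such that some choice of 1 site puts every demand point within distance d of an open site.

Open {#1}.
  Farthest demand point is R5 at distance 42 (to #1); all others are ≤ 42.
With {#2} the worst case is 42.
With {#3} the worst case is 49.
No size-1 selection achieves below 42.

42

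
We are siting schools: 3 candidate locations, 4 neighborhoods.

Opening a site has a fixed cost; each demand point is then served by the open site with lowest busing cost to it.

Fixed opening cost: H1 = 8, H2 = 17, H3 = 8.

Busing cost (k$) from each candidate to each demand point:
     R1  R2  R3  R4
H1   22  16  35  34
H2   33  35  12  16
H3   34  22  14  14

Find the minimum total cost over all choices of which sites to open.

82

Open {H1, H3}: assign each demand point to its cheapest open site.
  R1→H1 22, R2→H1 16, R3→H3 14, R4→H3 14
  busing cost 66, fixed 16 → total 82.
Compare {H1, H2}: busing cost 66 + fixed 25 = 91.
Compare {H3}: busing cost 84 + fixed 8 = 92.
Compare {H1, H2, H3}: busing cost 64 + fixed 33 = 97.
All other subsets cost ≥ 91. Minimum total cost: 82.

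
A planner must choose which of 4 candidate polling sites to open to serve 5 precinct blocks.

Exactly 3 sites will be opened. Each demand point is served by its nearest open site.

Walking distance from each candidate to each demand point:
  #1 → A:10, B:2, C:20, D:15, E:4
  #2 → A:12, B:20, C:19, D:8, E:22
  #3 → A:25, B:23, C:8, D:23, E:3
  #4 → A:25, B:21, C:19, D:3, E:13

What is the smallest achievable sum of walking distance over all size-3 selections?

26

Open {#1, #3, #4}.
  A→#1 10, B→#1 2, C→#3 8, D→#4 3, E→#3 3  ⇒ total 26.
Compare {#1, #2, #3}: total 31.
Compare {#1, #2, #4}: total 38.
No size-3 selection does better; minimum is 26.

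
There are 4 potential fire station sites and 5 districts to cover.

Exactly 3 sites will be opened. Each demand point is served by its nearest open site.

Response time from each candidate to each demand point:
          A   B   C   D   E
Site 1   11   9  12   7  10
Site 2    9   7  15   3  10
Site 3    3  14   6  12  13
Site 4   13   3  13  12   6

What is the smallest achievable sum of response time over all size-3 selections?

21

Open {Site 2, Site 3, Site 4}.
  A→Site 3 3, B→Site 4 3, C→Site 3 6, D→Site 2 3, E→Site 4 6  ⇒ total 21.
Compare {Site 1, Site 3, Site 4}: total 25.
Compare {Site 1, Site 2, Site 3}: total 29.
No size-3 selection does better; minimum is 21.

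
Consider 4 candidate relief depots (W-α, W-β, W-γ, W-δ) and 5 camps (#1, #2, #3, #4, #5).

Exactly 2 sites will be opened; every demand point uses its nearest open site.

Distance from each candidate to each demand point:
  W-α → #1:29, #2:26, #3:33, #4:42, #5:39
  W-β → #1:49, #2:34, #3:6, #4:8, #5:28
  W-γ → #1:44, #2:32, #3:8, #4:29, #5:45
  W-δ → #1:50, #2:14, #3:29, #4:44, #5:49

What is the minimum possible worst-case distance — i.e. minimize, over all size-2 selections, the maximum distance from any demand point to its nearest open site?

Open {W-α, W-β}.
  Farthest demand point is #1 at distance 29 (to W-α); all others are ≤ 29.
With {W-α, W-γ} the worst case is 39.
With {W-α, W-δ} the worst case is 42.
No size-2 selection achieves below 29.

29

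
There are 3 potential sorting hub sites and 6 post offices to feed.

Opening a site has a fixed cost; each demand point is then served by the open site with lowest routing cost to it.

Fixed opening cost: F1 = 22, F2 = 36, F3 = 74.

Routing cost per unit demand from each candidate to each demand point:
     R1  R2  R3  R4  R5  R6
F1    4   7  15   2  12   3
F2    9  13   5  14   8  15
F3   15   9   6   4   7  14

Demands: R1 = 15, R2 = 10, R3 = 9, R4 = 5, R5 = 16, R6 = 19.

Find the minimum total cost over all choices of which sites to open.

428

Open {F1, F2}: assign each demand point to its cheapest open site.
  R1→F1 15×4=60, R2→F1 10×7=70, R3→F2 9×5=45, R4→F1 5×2=10, R5→F2 16×8=128, R6→F1 19×3=57
  routing cost 370, fixed 58 → total 428.
Compare {F1, F3}: routing cost 363 + fixed 96 = 459.
Compare {F1, F2, F3}: routing cost 354 + fixed 132 = 486.
Compare {F1}: routing cost 524 + fixed 22 = 546.
All other subsets cost ≥ 459. Minimum total cost: 428.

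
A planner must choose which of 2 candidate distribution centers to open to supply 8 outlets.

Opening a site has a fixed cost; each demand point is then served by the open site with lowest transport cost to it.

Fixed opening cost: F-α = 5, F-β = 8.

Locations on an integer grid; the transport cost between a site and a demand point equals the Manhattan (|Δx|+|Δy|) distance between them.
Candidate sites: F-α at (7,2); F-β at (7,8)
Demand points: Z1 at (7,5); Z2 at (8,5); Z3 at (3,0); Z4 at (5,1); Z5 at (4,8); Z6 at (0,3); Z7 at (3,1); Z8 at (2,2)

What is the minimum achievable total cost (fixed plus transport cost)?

Open {F-α}: assign each demand point to its cheapest open site.
  Z1→F-α 3, Z2→F-α 4, Z3→F-α 6, Z4→F-α 3, Z5→F-α 9, Z6→F-α 8, Z7→F-α 5, Z8→F-α 5
  transport cost 43, fixed 5 → total 48.
Compare {F-α, F-β}: transport cost 37 + fixed 13 = 50.
Compare {F-β}: transport cost 65 + fixed 8 = 73.

48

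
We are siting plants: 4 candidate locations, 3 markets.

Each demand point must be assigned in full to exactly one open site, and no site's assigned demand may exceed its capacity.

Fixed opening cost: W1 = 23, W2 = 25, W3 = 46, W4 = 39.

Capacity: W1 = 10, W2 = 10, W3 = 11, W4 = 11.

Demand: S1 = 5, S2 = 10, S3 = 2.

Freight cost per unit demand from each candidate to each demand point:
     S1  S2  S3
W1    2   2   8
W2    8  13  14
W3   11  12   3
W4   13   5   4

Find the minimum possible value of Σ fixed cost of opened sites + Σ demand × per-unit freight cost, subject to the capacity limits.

136

Open {W1, W2}; cheapest assignment that respects the capacities:
  W1 (cap 10, load 10): S2 — cost 10×2 = 20
  W2 (cap 10, load 7): S1, S3 — cost 5×8 + 2×14 = 68
  Shipping 88, fixed 48 → total 136.
  Any other capacity-feasible assignment to {W1, W2} ships for at least 88.
Compare {W1, W4}: its best feasible assignment gives total 138.
Compare {W1, W3}: its best feasible assignment gives total 150.
Every other set of open sites that can feasibly serve all demand totals ≥ 138 even under its best assignment. Minimum: 136.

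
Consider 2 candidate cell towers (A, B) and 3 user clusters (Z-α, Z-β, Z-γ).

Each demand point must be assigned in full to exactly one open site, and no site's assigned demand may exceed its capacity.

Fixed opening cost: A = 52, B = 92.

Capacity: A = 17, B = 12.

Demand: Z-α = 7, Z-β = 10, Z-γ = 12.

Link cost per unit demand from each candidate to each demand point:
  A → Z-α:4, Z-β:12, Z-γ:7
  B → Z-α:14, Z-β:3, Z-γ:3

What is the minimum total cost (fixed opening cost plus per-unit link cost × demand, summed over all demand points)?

328

Open {A, B}; cheapest assignment that respects the capacities:
  A (cap 17, load 17): Z-α, Z-β — cost 7×4 + 10×12 = 148
  B (cap 12, load 12): Z-γ — cost 12×3 = 36
  Shipping 184, fixed 144 → total 328.
  Any other capacity-feasible assignment to {A, B} ships for at least 184.
Total demand is 29 and no other set of sites has combined capacity ≥ 29, so {A, B} is the only feasible choice of open sites. Minimum: 328.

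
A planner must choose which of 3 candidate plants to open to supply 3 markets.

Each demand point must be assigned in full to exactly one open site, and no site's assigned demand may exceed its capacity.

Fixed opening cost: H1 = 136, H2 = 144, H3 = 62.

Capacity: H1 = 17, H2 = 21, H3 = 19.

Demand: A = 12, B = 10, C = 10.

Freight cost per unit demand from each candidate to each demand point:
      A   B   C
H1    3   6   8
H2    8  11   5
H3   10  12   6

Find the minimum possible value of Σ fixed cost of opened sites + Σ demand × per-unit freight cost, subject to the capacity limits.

Open {H1, H2}; cheapest assignment that respects the capacities:
  H1 (cap 17, load 12): A — cost 12×3 = 36
  H2 (cap 21, load 20): B, C — cost 10×11 + 10×5 = 160
  Shipping 196, fixed 280 → total 476.
  Any other capacity-feasible assignment to {H1, H2} ships for at least 196.
Compare {H2, H3}: its best feasible assignment gives total 486.
Compare {H1, H2, H3}: its best feasible assignment gives total 538.
Every other set of open sites that can feasibly serve all demand totals ≥ 486 even under its best assignment. Minimum: 476.

476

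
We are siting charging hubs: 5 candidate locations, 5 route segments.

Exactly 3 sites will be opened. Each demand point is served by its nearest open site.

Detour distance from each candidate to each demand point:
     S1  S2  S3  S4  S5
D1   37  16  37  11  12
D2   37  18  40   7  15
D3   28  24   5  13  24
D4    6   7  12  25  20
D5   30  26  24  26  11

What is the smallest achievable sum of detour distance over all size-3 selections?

Open {D2, D3, D4}.
  S1→D4 6, S2→D4 7, S3→D3 5, S4→D2 7, S5→D2 15  ⇒ total 40.
Compare {D1, D3, D4}: total 41.
Compare {D3, D4, D5}: total 42.
No size-3 selection does better; minimum is 40.

40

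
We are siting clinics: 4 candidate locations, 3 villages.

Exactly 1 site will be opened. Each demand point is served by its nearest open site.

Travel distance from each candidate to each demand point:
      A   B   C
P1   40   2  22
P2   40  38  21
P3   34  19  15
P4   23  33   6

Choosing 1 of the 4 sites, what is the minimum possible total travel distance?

Open {P4}.
  A→P4 23, B→P4 33, C→P4 6  ⇒ total 62.
Compare {P1}: total 64.
Compare {P3}: total 68.
No size-1 selection does better; minimum is 62.

62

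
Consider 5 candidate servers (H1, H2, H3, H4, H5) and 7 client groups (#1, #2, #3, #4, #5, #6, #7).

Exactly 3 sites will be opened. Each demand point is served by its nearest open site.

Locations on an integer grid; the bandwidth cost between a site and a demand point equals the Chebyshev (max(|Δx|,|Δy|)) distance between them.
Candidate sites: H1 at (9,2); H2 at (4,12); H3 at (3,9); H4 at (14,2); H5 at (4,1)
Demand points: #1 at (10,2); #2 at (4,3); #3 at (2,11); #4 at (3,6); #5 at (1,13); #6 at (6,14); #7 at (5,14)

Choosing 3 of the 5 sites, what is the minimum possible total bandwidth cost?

Open {H1, H2, H5}.
  #1→H1 1, #2→H5 2, #3→H2 2, #4→H5 5, #5→H2 3, #6→H2 2, #7→H2 2  ⇒ total 17.
Compare {H1, H2, H3}: total 18.
Compare {H2, H3, H5}: total 20.
No size-3 selection does better; minimum is 17.

17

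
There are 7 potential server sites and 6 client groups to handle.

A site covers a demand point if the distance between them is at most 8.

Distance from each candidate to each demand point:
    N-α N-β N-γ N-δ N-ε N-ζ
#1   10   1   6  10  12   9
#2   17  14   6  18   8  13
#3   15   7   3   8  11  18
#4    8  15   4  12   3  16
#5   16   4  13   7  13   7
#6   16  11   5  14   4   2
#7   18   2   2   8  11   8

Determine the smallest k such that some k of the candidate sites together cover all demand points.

Coverage sets (demand points within 8 of each site):
  #1: {N-β, N-γ}
  #2: {N-γ, N-ε}
  #3: {N-β, N-γ, N-δ}
  #4: {N-α, N-γ, N-ε}
  #5: {N-β, N-δ, N-ζ}
  #6: {N-γ, N-ε, N-ζ}
  #7: {N-β, N-γ, N-δ, N-ζ}
No single site covers all 6 demand points.
But {#4, #5} covers everything, so the minimum is 2.

2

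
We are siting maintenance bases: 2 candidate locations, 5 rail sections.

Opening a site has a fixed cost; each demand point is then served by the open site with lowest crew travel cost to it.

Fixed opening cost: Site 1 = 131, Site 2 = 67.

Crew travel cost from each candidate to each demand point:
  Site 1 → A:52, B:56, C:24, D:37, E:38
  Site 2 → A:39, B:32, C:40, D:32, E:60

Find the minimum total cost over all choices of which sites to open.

270

Open {Site 2}: assign each demand point to its cheapest open site.
  A→Site 2 39, B→Site 2 32, C→Site 2 40, D→Site 2 32, E→Site 2 60
  crew travel cost 203, fixed 67 → total 270.
Compare {Site 1}: crew travel cost 207 + fixed 131 = 338.
Compare {Site 1, Site 2}: crew travel cost 165 + fixed 198 = 363.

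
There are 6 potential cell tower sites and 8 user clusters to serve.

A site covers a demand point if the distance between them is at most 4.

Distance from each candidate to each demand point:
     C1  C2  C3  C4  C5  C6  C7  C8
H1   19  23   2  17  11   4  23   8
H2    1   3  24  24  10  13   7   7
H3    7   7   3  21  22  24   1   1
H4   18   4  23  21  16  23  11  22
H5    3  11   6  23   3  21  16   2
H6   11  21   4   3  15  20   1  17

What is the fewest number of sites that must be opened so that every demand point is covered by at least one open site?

Coverage sets (demand points within 4 of each site):
  H1: {C3, C6}
  H2: {C1, C2}
  H3: {C3, C7, C8}
  H4: {C2}
  H5: {C1, C5, C8}
  H6: {C3, C4, C7}
No 3 sites suffice: every size-3 union leaves at least one demand point uncovered.
But {H1, H2, H5, H6} covers everything, so the minimum is 4.

4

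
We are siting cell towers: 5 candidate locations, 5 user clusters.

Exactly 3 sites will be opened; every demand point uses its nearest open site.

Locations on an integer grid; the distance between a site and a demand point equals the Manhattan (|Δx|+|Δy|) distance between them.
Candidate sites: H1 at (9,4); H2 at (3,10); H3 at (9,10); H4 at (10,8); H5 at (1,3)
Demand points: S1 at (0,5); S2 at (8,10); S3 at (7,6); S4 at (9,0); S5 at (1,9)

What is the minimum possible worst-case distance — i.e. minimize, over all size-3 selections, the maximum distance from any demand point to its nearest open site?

Open {H1, H2, H5}.
  Farthest demand point is S2 at distance 5 (to H2); all others are ≤ 5.
With {H1, H3, H5} the worst case is 6.
With {H1, H4, H5} the worst case is 6.
No size-3 selection achieves below 5.

5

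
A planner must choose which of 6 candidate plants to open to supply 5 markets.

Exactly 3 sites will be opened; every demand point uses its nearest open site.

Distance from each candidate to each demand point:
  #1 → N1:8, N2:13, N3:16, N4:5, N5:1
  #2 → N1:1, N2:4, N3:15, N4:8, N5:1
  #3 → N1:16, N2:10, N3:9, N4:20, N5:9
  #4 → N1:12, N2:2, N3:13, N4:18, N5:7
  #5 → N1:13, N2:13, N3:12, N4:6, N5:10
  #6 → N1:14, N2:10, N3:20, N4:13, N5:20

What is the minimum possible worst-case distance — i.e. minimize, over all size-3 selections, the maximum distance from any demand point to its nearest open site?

9

Open {#1, #2, #3}.
  Farthest demand point is N3 at distance 9 (to #3); all others are ≤ 9.
With {#1, #3, #4} the worst case is 9.
With {#2, #3, #4} the worst case is 9.
No size-3 selection achieves below 9.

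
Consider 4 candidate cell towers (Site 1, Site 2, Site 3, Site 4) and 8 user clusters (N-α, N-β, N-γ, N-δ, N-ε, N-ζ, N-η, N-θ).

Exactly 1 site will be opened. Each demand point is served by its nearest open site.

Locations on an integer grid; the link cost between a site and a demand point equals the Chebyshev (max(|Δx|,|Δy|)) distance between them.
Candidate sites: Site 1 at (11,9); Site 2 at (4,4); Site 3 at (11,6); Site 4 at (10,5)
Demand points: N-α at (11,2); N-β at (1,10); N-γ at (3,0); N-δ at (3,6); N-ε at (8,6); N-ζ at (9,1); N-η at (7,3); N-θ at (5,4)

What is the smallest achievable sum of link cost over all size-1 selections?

Open {Site 2}.
  N-α→Site 2 7, N-β→Site 2 6, N-γ→Site 2 4, N-δ→Site 2 2, N-ε→Site 2 4, N-ζ→Site 2 5, N-η→Site 2 3, N-θ→Site 2 1  ⇒ total 32.
Compare {Site 4}: total 40.
Compare {Site 3}: total 48.
No size-1 selection does better; minimum is 32.

32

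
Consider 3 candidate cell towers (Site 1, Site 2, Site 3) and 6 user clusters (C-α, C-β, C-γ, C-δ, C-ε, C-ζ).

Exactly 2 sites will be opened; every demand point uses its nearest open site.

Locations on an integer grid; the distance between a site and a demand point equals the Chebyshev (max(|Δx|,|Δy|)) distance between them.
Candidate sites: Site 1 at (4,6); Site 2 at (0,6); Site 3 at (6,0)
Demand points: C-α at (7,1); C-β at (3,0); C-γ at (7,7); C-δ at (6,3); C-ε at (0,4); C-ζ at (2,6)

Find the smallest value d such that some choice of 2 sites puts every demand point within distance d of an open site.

4

Open {Site 1, Site 3}.
  Farthest demand point is C-ε at distance 4 (to Site 1); all others are ≤ 4.
With {Site 1, Site 2} the worst case is 6.
With {Site 2, Site 3} the worst case is 7.
No size-2 selection achieves below 4.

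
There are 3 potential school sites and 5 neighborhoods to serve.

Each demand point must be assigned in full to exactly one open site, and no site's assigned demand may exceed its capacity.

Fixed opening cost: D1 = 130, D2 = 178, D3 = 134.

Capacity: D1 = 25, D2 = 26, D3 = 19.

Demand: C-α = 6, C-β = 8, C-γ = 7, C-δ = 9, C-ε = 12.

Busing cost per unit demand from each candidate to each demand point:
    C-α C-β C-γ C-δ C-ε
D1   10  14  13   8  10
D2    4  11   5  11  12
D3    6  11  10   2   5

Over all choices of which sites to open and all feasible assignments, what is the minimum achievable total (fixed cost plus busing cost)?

Open {D2, D3}; cheapest assignment that respects the capacities:
  D2 (cap 26, load 25): C-α, C-γ, C-ε — cost 6×4 + 7×5 + 12×12 = 203
  D3 (cap 19, load 17): C-β, C-δ — cost 8×11 + 9×2 = 106
  Shipping 309, fixed 312 → total 621.
  Any other capacity-feasible assignment to {D2, D3} ships for at least 309.
Compare {D1, D3}: its best feasible assignment gives total 635.
Compare {D1, D2}: its best feasible assignment gives total 647.
Every other set of open sites that can feasibly serve all demand totals ≥ 635 even under its best assignment. Minimum: 621.

621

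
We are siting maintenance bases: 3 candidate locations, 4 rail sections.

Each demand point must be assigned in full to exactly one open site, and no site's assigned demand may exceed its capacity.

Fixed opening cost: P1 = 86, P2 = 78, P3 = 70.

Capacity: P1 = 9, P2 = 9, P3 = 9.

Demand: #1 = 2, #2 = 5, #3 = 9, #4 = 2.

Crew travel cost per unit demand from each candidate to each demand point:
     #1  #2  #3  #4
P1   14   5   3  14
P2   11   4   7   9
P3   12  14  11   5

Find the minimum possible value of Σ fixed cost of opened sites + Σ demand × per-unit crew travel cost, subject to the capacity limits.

Open {P1, P2}; cheapest assignment that respects the capacities:
  P1 (cap 9, load 9): #3 — cost 9×3 = 27
  P2 (cap 9, load 9): #1, #2, #4 — cost 2×11 + 5×4 + 2×9 = 60
  Shipping 87, fixed 164 → total 251.
  Any other capacity-feasible assignment to {P1, P2} ships for at least 87.
Compare {P1, P3}: its best feasible assignment gives total 287.
Compare {P2, P3}: its best feasible assignment gives total 307.
Every other set of open sites that can feasibly serve all demand totals ≥ 287 even under its best assignment. Minimum: 251.

251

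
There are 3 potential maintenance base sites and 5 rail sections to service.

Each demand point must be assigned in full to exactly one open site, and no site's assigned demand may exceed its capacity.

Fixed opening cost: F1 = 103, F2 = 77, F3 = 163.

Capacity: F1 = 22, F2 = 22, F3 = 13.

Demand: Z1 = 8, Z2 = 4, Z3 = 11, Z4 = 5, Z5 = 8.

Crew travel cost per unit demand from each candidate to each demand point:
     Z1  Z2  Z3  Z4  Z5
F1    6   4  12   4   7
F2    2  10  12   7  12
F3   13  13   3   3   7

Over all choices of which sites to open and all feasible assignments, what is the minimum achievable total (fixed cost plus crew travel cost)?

420

Open {F1, F2}; cheapest assignment that respects the capacities:
  F1 (cap 22, load 17): Z2, Z4, Z5 — cost 4×4 + 5×4 + 8×7 = 92
  F2 (cap 22, load 19): Z1, Z3 — cost 8×2 + 11×12 = 148
  Shipping 240, fixed 180 → total 420.
  Any other capacity-feasible assignment to {F1, F2} ships for at least 240.
Compare {F1, F2, F3}: its best feasible assignment gives total 484.
Every other set of open sites that can feasibly serve all demand totals ≥ 484 even under its best assignment. Minimum: 420.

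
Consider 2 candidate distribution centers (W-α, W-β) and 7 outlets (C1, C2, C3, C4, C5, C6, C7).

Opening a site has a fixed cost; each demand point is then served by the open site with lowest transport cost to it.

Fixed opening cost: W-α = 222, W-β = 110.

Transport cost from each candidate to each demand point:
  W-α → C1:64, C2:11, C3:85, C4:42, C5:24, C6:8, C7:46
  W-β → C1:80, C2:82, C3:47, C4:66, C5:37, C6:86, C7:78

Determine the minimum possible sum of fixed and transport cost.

Open {W-α}: assign each demand point to its cheapest open site.
  C1→W-α 64, C2→W-α 11, C3→W-α 85, C4→W-α 42, C5→W-α 24, C6→W-α 8, C7→W-α 46
  transport cost 280, fixed 222 → total 502.
Compare {W-α, W-β}: transport cost 242 + fixed 332 = 574.
Compare {W-β}: transport cost 476 + fixed 110 = 586.

502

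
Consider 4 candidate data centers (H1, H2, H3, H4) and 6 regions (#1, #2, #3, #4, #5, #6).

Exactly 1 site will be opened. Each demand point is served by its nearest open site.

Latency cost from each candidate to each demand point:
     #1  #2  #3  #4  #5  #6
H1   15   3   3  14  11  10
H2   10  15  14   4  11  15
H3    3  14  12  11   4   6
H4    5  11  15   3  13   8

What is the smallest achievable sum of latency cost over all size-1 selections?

Open {H3}.
  #1→H3 3, #2→H3 14, #3→H3 12, #4→H3 11, #5→H3 4, #6→H3 6  ⇒ total 50.
Compare {H4}: total 55.
Compare {H1}: total 56.
No size-1 selection does better; minimum is 50.

50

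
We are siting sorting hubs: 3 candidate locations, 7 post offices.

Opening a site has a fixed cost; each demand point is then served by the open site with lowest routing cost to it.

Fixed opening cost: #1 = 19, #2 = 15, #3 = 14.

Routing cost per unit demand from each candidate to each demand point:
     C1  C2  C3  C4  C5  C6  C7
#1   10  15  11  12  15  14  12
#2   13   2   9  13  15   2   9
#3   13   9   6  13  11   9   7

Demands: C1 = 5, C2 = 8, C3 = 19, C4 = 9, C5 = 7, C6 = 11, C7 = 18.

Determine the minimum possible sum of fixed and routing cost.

Open {#1, #2, #3}: assign each demand point to its cheapest open site.
  C1→#1 5×10=50, C2→#2 8×2=16, C3→#3 19×6=114, C4→#1 9×12=108, C5→#3 7×11=77, C6→#2 11×2=22, C7→#3 18×7=126
  routing cost 513, fixed 48 → total 561.
Compare {#2, #3}: routing cost 537 + fixed 29 = 566.
Compare {#1, #2}: routing cost 634 + fixed 34 = 668.
Compare {#2}: routing cost 658 + fixed 15 = 673.
All other subsets cost ≥ 566. Minimum total cost: 561.

561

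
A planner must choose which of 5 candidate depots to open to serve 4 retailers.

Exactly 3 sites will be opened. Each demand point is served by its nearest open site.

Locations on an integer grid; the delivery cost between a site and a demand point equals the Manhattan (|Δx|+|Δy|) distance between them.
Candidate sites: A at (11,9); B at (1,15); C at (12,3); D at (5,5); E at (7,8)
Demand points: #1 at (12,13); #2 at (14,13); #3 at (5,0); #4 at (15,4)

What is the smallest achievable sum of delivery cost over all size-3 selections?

Open {A, C, D}.
  #1→A 5, #2→A 7, #3→D 5, #4→C 4  ⇒ total 21.
Compare {A, B, C}: total 26.
Compare {A, B, D}: total 26.
No size-3 selection does better; minimum is 21.

21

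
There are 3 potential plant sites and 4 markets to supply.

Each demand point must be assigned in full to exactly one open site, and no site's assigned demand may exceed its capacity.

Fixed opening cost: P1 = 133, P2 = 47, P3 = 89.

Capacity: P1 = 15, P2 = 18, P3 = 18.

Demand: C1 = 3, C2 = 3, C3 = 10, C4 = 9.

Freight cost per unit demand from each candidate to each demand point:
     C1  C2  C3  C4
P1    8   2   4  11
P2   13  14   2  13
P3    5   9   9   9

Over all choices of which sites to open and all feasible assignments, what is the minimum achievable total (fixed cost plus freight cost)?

Open {P2, P3}; cheapest assignment that respects the capacities:
  P2 (cap 18, load 10): C3 — cost 10×2 = 20
  P3 (cap 18, load 15): C1, C2, C4 — cost 3×5 + 3×9 + 9×9 = 123
  Shipping 143, fixed 136 → total 279.
  Any other capacity-feasible assignment to {P2, P3} ships for at least 143.
Compare {P1, P2}: its best feasible assignment gives total 329.
Compare {P1, P3}: its best feasible assignment gives total 364.
Every other set of open sites that can feasibly serve all demand totals ≥ 329 even under its best assignment. Minimum: 279.

279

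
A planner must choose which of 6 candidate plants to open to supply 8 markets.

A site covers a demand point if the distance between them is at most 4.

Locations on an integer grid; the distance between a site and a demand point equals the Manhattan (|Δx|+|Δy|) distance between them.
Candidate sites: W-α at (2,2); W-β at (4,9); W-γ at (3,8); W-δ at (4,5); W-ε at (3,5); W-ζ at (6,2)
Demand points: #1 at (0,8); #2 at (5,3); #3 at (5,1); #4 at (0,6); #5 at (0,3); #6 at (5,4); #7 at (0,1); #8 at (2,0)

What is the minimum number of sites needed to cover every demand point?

3

Coverage sets (demand points within 4 of each site):
  W-α: {#2, #3, #5, #7, #8}
  W-β: {}
  W-γ: {#1}
  W-δ: {#2, #6}
  W-ε: {#2, #4, #6}
  W-ζ: {#2, #3, #6}
No 2 sites suffice: every size-2 union leaves at least one demand point uncovered.
But {W-α, W-γ, W-ε} covers everything, so the minimum is 3.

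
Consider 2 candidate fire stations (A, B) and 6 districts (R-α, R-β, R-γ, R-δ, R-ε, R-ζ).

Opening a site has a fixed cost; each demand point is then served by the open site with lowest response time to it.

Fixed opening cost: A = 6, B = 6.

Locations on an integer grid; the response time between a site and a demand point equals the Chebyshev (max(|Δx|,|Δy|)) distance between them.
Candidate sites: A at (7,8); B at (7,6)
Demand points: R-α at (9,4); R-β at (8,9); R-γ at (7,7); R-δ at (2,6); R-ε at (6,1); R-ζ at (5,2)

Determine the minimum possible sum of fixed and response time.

Open {B}: assign each demand point to its cheapest open site.
  R-α→B 2, R-β→B 3, R-γ→B 1, R-δ→B 5, R-ε→B 5, R-ζ→B 4
  response time 20, fixed 6 → total 26.
Compare {A}: response time 24 + fixed 6 = 30.
Compare {A, B}: response time 18 + fixed 12 = 30.

26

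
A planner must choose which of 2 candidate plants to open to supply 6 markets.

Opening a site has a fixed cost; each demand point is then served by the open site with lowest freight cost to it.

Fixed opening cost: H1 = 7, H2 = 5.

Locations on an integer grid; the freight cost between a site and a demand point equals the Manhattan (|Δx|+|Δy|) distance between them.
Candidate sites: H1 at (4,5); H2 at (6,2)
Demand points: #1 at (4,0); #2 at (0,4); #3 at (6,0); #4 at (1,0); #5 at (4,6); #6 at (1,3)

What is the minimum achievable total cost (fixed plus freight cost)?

36

Open {H1, H2}: assign each demand point to its cheapest open site.
  #1→H2 4, #2→H1 5, #3→H2 2, #4→H2 7, #5→H1 1, #6→H1 5
  freight cost 24, fixed 12 → total 36.
Compare {H1}: freight cost 31 + fixed 7 = 38.
Compare {H2}: freight cost 33 + fixed 5 = 38.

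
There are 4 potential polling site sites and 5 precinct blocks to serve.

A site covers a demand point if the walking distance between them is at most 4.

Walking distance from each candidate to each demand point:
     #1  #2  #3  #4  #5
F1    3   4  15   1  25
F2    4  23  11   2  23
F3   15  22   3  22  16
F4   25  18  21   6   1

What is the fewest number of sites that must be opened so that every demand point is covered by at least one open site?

Coverage sets (demand points within 4 of each site):
  F1: {#1, #2, #4}
  F2: {#1, #4}
  F3: {#3}
  F4: {#5}
No 2 sites suffice: every size-2 union leaves at least one demand point uncovered.
But {F1, F3, F4} covers everything, so the minimum is 3.

3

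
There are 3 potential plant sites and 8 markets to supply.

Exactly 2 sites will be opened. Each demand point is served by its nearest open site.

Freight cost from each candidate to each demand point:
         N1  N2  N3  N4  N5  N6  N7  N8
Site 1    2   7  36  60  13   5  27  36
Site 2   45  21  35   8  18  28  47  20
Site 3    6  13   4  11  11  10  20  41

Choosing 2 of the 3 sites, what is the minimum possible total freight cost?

92

Open {Site 2, Site 3}.
  N1→Site 3 6, N2→Site 3 13, N3→Site 3 4, N4→Site 2 8, N5→Site 3 11, N6→Site 3 10, N7→Site 3 20, N8→Site 2 20  ⇒ total 92.
Compare {Site 1, Site 3}: total 96.
Compare {Site 1, Site 2}: total 117.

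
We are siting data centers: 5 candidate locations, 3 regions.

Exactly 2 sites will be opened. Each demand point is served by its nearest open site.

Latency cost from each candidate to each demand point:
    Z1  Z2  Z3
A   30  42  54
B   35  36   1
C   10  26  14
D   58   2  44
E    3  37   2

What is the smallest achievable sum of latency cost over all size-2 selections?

7

Open {D, E}.
  Z1→E 3, Z2→D 2, Z3→E 2  ⇒ total 7.
Compare {C, D}: total 26.
Compare {C, E}: total 31.
No size-2 selection does better; minimum is 7.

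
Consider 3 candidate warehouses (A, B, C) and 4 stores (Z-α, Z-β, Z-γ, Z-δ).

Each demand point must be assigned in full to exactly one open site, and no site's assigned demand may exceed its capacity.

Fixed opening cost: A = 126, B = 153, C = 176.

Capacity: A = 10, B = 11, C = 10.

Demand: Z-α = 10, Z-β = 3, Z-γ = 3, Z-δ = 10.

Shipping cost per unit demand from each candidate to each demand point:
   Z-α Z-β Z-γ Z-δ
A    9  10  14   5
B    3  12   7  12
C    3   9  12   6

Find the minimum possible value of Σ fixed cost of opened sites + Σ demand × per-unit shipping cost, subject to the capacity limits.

592

Open {A, B, C}; cheapest assignment that respects the capacities:
  A (cap 10, load 10): Z-δ — cost 10×5 = 50
  B (cap 11, load 6): Z-β, Z-γ — cost 3×12 + 3×7 = 57
  C (cap 10, load 10): Z-α — cost 10×3 = 30
  Shipping 137, fixed 455 → total 592.
  Any other capacity-feasible assignment to {A, B, C} ships for at least 137.
Total demand is 26 and no other set of sites has combined capacity ≥ 26, so {A, B, C} is the only feasible choice of open sites. Minimum: 592.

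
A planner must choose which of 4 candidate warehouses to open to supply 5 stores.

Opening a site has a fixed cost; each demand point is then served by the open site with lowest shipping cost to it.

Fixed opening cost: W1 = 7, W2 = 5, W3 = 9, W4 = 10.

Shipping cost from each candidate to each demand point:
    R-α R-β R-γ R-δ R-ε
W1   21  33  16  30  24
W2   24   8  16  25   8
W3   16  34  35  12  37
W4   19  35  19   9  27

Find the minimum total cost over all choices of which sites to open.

74

Open {W2, W3}: assign each demand point to its cheapest open site.
  R-α→W3 16, R-β→W2 8, R-γ→W2 16, R-δ→W3 12, R-ε→W2 8
  shipping cost 60, fixed 14 → total 74.
Compare {W2, W4}: shipping cost 60 + fixed 15 = 75.
Compare {W1, W2, W3}: shipping cost 60 + fixed 21 = 81.
Compare {W2, W3, W4}: shipping cost 57 + fixed 24 = 81.
All other subsets cost ≥ 75. Minimum total cost: 74.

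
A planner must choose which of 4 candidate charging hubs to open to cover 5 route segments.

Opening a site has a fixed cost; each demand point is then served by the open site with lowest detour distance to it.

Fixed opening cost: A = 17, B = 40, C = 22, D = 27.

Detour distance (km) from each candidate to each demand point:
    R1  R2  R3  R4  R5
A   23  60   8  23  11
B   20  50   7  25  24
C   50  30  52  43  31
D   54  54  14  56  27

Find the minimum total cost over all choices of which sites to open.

134

Open {A, C}: assign each demand point to its cheapest open site.
  R1→A 23, R2→C 30, R3→A 8, R4→A 23, R5→A 11
  detour distance 95, fixed 39 → total 134.
Compare {A}: detour distance 125 + fixed 17 = 142.
Compare {A, C, D}: detour distance 95 + fixed 66 = 161.
Compare {A, D}: detour distance 119 + fixed 44 = 163.
All other subsets cost ≥ 142. Minimum total cost: 134.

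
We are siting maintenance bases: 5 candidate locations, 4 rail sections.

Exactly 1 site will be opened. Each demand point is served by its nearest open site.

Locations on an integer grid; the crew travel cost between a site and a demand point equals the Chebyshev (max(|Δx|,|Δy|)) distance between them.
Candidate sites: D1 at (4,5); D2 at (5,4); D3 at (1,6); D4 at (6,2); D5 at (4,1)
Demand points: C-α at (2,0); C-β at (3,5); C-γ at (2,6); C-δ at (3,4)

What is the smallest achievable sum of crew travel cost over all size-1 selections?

Open {D1}.
  C-α→D1 5, C-β→D1 1, C-γ→D1 2, C-δ→D1 1  ⇒ total 9.
Compare {D2}: total 11.
Compare {D3}: total 11.
No size-1 selection does better; minimum is 9.

9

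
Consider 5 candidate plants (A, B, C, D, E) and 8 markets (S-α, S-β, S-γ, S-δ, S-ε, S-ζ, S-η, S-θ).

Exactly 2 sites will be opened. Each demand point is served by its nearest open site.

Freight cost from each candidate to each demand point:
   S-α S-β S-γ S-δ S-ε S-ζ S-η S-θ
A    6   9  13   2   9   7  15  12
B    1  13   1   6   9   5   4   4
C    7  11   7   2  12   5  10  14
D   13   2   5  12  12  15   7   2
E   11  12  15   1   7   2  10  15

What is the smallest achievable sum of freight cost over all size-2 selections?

Open {B, D}.
  S-α→B 1, S-β→D 2, S-γ→B 1, S-δ→B 6, S-ε→B 9, S-ζ→B 5, S-η→B 4, S-θ→D 2  ⇒ total 30.
Compare {B, E}: total 32.
Compare {A, B}: total 35.
No size-2 selection does better; minimum is 30.

30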